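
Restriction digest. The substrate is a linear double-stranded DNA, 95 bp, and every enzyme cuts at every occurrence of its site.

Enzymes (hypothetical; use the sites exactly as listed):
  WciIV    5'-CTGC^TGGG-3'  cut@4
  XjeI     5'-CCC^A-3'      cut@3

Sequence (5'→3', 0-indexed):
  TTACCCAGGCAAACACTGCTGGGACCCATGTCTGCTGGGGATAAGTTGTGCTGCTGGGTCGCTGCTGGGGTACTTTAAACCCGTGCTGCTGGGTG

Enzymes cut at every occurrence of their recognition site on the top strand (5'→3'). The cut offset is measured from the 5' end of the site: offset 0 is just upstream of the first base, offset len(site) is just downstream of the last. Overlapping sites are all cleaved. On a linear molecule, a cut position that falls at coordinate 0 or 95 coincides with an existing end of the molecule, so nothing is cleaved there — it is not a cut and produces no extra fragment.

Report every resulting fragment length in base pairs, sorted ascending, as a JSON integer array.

[6,6,8,8,11,13,19,24]

Per-enzyme occurrences:
  WciIV (CTGCTGGG, off=4): starts [15, 31, 50, 61, 85] → cuts [19, 35, 54, 65, 89]
  XjeI (CCCA, off=3): starts [3, 24] → cuts [6, 27]

All cut coordinates (distinct, sorted): [6, 19, 27, 35, 54, 65, 89]

Fragment lengths:
  [0,6): 6 bp
  [6,19): 13 bp
  [19,27): 8 bp
  [27,35): 8 bp
  [35,54): 19 bp
  [54,65): 11 bp
  [65,89): 24 bp
  [89,95): 6 bp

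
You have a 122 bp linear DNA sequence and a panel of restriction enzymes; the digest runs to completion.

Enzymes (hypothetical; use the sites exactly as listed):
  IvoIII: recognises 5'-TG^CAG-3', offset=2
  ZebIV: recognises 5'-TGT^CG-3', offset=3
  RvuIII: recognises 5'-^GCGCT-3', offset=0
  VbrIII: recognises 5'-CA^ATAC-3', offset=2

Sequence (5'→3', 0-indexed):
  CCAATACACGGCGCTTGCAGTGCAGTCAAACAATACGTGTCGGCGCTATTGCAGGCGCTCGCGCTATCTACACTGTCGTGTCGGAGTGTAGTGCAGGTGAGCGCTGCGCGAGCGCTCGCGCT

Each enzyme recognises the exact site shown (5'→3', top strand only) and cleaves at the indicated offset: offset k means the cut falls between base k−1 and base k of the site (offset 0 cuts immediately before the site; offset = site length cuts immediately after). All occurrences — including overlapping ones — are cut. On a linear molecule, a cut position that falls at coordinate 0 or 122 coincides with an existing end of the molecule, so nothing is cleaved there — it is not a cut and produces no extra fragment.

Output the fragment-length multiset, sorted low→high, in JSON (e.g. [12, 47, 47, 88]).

Per-enzyme occurrences:
  IvoIII (TGCAG, off=2): starts [15, 20, 49, 91] → cuts [17, 22, 51, 93]
  ZebIV (TGTCG, off=3): starts [37, 73, 78] → cuts [40, 76, 81]
  RvuIII (GCGCT, off=0): starts [10, 42, 54, 60, 100, 111, 117] → cuts [10, 42, 54, 60, 100, 111, 117]
  VbrIII (CAATAC, off=2): starts [1, 30] → cuts [3, 32]

Pooled cuts: [3, 10, 17, 22, 32, 40, 42, 51, 54, 60, 76, 81, 93, 100, 111, 117]

Fragments:
  [0,3): 3 bp
  [3,10): 7 bp
  [10,17): 7 bp
  [17,22): 5 bp
  [22,32): 10 bp
  [32,40): 8 bp
  [40,42): 2 bp
  [42,51): 9 bp
  [51,54): 3 bp
  [54,60): 6 bp
  [60,76): 16 bp
  [76,81): 5 bp
  [81,93): 12 bp
  [93,100): 7 bp
  [100,111): 11 bp
  [111,117): 6 bp
  [117,122): 5 bp

[2,3,3,5,5,5,6,6,7,7,7,8,9,10,11,12,16]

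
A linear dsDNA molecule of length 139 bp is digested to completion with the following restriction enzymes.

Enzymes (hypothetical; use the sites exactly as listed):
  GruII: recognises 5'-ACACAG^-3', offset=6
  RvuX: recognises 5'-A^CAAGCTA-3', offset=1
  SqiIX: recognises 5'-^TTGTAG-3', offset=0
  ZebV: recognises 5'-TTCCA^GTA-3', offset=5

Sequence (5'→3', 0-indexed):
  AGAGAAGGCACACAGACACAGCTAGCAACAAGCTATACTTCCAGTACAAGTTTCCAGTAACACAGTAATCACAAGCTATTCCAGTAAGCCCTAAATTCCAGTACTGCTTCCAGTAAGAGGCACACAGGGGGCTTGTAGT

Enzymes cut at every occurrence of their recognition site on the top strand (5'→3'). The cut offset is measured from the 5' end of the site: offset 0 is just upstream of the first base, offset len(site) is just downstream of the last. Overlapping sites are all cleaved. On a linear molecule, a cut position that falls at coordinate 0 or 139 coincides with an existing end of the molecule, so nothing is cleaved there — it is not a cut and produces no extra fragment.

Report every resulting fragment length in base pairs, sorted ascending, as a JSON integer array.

[5,6,6,7,7,9,12,12,13,15,15,15,17]

Scan for sites:
  GruII ACACAG/6: at [9, 15, 59, 121] ⇒ [15, 21, 65, 127]
  RvuX ACAAGCTA/1: at [27, 70] ⇒ [28, 71]
  SqiIX TTGTAG/0: at [132] ⇒ [132]
  ZebV TTCCAGTA/5: at [38, 51, 78, 95, 107] ⇒ [43, 56, 83, 100, 112]

All cut coordinates (distinct, sorted): [15, 21, 28, 43, 56, 65, 71, 83, 100, 112, 127, 132]

Fragments:
  [0,15): 15 bp
  [15,21): 6 bp
  [21,28): 7 bp
  [28,43): 15 bp
  [43,56): 13 bp
  [56,65): 9 bp
  [65,71): 6 bp
  [71,83): 12 bp
  [83,100): 17 bp
  [100,112): 12 bp
  [112,127): 15 bp
  [127,132): 5 bp
  [132,139): 7 bp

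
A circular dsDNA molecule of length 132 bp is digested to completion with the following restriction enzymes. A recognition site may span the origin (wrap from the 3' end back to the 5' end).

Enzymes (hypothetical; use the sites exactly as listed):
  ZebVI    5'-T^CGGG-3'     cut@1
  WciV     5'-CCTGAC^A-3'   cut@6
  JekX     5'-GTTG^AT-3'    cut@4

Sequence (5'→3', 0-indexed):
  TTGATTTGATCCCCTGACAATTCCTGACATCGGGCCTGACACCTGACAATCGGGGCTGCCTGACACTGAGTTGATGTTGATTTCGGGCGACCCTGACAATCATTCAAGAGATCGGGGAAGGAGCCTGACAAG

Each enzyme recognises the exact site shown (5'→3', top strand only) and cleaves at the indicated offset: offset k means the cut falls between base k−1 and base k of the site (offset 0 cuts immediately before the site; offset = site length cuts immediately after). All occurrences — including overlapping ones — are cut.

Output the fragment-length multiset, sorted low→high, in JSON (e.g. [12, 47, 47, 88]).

[2,3,4,6,6,7,9,10,10,14,14,15,15,17]

Site scan:
  ZebVI TCGGG/1: at [29, 49, 82, 111] ⇒ [30, 50, 83, 112]
  WciV CCTGACA/6: at [12, 22, 34, 41, 58, 91, 123] ⇒ [18, 28, 40, 47, 64, 97, 129]
  JekX GTTGAT/4: at [69, 75, 131] ⇒ [3, 73, 79]

All cut coordinates (distinct, sorted): [3, 18, 28, 30, 40, 47, 50, 64, 73, 79, 83, 97, 112, 129]

Fragments:
  3→18: 15 bp
  18→28: 10 bp
  28→30: 2 bp
  30→40: 10 bp
  40→47: 7 bp
  47→50: 3 bp
  50→64: 14 bp
  64→73: 9 bp
  73→79: 6 bp
  79→83: 4 bp
  83→97: 14 bp
  97→112: 15 bp
  112→129: 17 bp
  129→3 (wrap): 132-129+3 = 6 bp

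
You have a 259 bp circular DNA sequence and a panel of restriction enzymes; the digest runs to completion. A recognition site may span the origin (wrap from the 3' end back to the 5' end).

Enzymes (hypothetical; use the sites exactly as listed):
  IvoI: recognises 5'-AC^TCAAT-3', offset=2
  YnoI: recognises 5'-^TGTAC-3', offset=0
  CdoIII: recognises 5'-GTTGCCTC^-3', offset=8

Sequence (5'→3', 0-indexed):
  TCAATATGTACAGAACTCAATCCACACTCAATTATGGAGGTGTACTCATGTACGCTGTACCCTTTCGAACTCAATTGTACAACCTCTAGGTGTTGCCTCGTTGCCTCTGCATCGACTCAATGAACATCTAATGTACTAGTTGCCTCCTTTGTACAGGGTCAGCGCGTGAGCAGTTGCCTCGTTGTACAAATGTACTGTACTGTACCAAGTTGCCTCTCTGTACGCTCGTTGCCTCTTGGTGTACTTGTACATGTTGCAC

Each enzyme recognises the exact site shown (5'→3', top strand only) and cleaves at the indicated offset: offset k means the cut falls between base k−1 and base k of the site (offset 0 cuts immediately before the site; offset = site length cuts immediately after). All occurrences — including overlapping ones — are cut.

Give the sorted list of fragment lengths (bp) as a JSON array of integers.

Per-enzyme occurrences:
  IvoI (ACTCAAT, off=2): starts [14, 25, 68, 114, 257] → cuts [0, 16, 27, 70, 116]
  YnoI (TGTAC, off=0): starts [6, 40, 48, 55, 75, 131, 149, 182, 190, 195, 200, 218, 239, 245] → cuts [6, 40, 48, 55, 75, 131, 149, 182, 190, 195, 200, 218, 239, 245]
  CdoIII (GTTGCCTC, off=8): starts [91, 99, 138, 172, 208, 227] → cuts [99, 107, 146, 180, 216, 235]

Pooled cuts: [0, 6, 16, 27, 40, 48, 55, 70, 75, 99, 107, 116, 131, 146, 149, 180, 182, 190, 195, 200, 216, 218, 235, 239, 245]

Fragment lengths:
  0→6: 6 bp
  6→16: 10 bp
  16→27: 11 bp
  27→40: 13 bp
  40→48: 8 bp
  48→55: 7 bp
  55→70: 15 bp
  70→75: 5 bp
  75→99: 24 bp
  99→107: 8 bp
  107→116: 9 bp
  116→131: 15 bp
  131→146: 15 bp
  146→149: 3 bp
  149→180: 31 bp
  180→182: 2 bp
  182→190: 8 bp
  190→195: 5 bp
  195→200: 5 bp
  200→216: 16 bp
  216→218: 2 bp
  218→235: 17 bp
  235→239: 4 bp
  239→245: 6 bp
  245→0 (wrap): 259-245+0 = 14 bp

[2,2,3,4,5,5,5,6,6,7,8,8,8,9,10,11,13,14,15,15,15,16,17,24,31]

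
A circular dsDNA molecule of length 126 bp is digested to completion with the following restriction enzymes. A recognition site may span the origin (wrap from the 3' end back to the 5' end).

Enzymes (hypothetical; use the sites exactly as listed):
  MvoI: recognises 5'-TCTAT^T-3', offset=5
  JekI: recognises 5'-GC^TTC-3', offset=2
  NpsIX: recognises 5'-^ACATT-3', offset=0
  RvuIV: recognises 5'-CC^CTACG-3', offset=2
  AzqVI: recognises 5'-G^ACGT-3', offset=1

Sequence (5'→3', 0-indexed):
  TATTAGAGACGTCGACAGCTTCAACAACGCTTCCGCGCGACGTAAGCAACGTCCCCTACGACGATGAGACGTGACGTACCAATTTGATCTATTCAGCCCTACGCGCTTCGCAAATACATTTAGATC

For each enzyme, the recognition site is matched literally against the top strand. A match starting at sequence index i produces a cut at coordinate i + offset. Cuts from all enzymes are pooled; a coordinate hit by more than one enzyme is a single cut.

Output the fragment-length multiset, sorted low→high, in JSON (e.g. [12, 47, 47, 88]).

Scan for sites:
  MvoI TCTATT/5: at [87, 124] ⇒ [3, 92]
  JekI GCTTC/2: at [17, 28, 104] ⇒ [19, 30, 106]
  NpsIX ACATT/0: at [115] ⇒ [115]
  RvuIV CCCTACG/2: at [53, 96] ⇒ [55, 98]
  AzqVI GACGT/1: at [7, 38, 67, 72] ⇒ [8, 39, 68, 73]

All cut coordinates (distinct, sorted): [3, 8, 19, 30, 39, 55, 68, 73, 92, 98, 106, 115]

Fragments:
  3→8: 5 bp
  8→19: 11 bp
  19→30: 11 bp
  30→39: 9 bp
  39→55: 16 bp
  55→68: 13 bp
  68→73: 5 bp
  73→92: 19 bp
  92→98: 6 bp
  98→106: 8 bp
  106→115: 9 bp
  115→3 (wrap): 126-115+3 = 14 bp

[5,5,6,8,9,9,11,11,13,14,16,19]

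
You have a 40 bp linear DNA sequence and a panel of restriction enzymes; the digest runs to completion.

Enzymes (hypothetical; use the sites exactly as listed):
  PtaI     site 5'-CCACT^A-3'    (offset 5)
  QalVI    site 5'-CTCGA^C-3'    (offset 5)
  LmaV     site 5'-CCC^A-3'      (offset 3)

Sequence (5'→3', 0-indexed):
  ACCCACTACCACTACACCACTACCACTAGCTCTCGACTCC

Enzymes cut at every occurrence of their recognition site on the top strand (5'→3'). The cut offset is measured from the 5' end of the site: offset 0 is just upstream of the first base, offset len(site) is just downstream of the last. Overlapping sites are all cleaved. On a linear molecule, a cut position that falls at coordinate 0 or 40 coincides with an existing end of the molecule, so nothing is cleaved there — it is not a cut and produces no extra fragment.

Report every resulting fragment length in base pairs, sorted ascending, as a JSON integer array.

[3,4,4,6,6,8,9]

Per-enzyme occurrences:
  PtaI (CCACTA, off=5): starts [2, 8, 16, 22] → cuts [7, 13, 21, 27]
  QalVI (CTCGAC, off=5): starts [31] → cuts [36]
  LmaV (CCCA, off=3): starts [1] → cuts [4]

All cut coordinates (distinct, sorted): [4, 7, 13, 21, 27, 36]

Fragments:
  [0,4): 4 bp
  [4,7): 3 bp
  [7,13): 6 bp
  [13,21): 8 bp
  [21,27): 6 bp
  [27,36): 9 bp
  [36,40): 4 bp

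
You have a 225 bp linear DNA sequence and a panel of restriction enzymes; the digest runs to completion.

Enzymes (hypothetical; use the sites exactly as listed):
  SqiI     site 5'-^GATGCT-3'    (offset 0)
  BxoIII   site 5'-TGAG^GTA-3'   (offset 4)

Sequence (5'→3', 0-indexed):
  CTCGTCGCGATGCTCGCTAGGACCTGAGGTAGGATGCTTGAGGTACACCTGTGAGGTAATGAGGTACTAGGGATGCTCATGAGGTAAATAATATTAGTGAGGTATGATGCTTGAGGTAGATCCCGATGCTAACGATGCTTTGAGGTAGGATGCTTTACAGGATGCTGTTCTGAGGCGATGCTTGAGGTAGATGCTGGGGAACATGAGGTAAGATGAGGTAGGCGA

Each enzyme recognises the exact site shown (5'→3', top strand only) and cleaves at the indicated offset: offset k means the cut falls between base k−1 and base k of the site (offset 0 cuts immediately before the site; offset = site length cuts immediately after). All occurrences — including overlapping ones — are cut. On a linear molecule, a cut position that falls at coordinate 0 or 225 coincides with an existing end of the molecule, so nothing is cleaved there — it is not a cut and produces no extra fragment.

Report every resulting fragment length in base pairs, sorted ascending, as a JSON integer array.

Per-enzyme occurrences:
  SqiI (GATGCT, off=0): starts [8, 32, 71, 105, 124, 133, 148, 160, 176, 189] → cuts [8, 32, 71, 105, 124, 133, 148, 160, 176, 189]
  BxoIII (TGAGGTA, off=4): starts [24, 38, 51, 59, 79, 97, 111, 140, 182, 203, 213] → cuts [28, 42, 55, 63, 83, 101, 115, 144, 186, 207, 217]

All cut coordinates (distinct, sorted): [8, 28, 32, 42, 55, 63, 71, 83, 101, 105, 115, 124, 133, 144, 148, 160, 176, 186, 189, 207, 217]

Fragment lengths:
  [0,8): 8 bp
  [8,28): 20 bp
  [28,32): 4 bp
  [32,42): 10 bp
  [42,55): 13 bp
  [55,63): 8 bp
  [63,71): 8 bp
  [71,83): 12 bp
  [83,101): 18 bp
  [101,105): 4 bp
  [105,115): 10 bp
  [115,124): 9 bp
  [124,133): 9 bp
  [133,144): 11 bp
  [144,148): 4 bp
  [148,160): 12 bp
  [160,176): 16 bp
  [176,186): 10 bp
  [186,189): 3 bp
  [189,207): 18 bp
  [207,217): 10 bp
  [217,225): 8 bp

[3,4,4,4,8,8,8,8,9,9,10,10,10,10,11,12,12,13,16,18,18,20]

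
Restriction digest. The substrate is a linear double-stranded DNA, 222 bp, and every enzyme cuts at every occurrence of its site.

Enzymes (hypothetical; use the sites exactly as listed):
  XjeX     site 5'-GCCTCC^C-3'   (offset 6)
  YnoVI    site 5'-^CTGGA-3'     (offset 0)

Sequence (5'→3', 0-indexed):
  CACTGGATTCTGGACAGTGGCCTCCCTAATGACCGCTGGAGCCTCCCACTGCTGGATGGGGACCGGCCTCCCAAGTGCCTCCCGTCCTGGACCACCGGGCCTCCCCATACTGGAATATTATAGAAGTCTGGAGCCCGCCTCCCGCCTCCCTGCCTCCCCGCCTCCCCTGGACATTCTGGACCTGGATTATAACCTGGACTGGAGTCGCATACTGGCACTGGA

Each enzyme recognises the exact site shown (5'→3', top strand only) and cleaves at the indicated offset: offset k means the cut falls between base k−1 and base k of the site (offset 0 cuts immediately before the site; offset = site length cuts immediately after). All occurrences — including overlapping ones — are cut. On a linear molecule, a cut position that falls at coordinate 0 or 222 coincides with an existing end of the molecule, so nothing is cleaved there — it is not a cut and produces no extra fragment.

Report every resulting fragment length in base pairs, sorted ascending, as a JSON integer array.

Scan for sites:
  XjeX (GCCTCCC, off=6): starts [19, 40, 65, 76, 98, 136, 143, 151, 159] → cuts [25, 46, 71, 82, 104, 142, 149, 157, 165]
  YnoVI (CTGGA, off=0): starts [2, 9, 35, 51, 86, 109, 127, 166, 175, 181, 193, 198, 217] → cuts [2, 9, 35, 51, 86, 109, 127, 166, 175, 181, 193, 198, 217]

All cut coordinates (distinct, sorted): [2, 9, 25, 35, 46, 51, 71, 82, 86, 104, 109, 127, 142, 149, 157, 165, 166, 175, 181, 193, 198, 217]

Fragment lengths:
  [0,2): 2 bp
  [2,9): 7 bp
  [9,25): 16 bp
  [25,35): 10 bp
  [35,46): 11 bp
  [46,51): 5 bp
  [51,71): 20 bp
  [71,82): 11 bp
  [82,86): 4 bp
  [86,104): 18 bp
  [104,109): 5 bp
  [109,127): 18 bp
  [127,142): 15 bp
  [142,149): 7 bp
  [149,157): 8 bp
  [157,165): 8 bp
  [165,166): 1 bp
  [166,175): 9 bp
  [175,181): 6 bp
  [181,193): 12 bp
  [193,198): 5 bp
  [198,217): 19 bp
  [217,222): 5 bp

[1,2,4,5,5,5,5,6,7,7,8,8,9,10,11,11,12,15,16,18,18,19,20]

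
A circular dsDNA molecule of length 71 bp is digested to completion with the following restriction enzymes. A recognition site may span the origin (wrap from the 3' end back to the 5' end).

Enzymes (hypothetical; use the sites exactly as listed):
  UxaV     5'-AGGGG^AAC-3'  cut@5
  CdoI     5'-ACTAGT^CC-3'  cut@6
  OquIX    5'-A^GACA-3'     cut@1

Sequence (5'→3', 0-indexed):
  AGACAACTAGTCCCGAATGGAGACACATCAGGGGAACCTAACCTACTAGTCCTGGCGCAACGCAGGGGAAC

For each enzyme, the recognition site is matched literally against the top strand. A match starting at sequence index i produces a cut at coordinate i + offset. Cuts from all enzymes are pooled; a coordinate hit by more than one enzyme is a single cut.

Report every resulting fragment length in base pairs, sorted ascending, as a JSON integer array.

[4,10,10,13,16,18]

Scan for sites:
  UxaV (AGGGGAAC, off=5): starts [29, 63] → cuts [34, 68]
  CdoI (ACTAGTCC, off=6): starts [5, 44] → cuts [11, 50]
  OquIX (AGACA, off=1): starts [0, 20] → cuts [1, 21]

All cut coordinates (distinct, sorted): [1, 11, 21, 34, 50, 68]

Fragments:
  1→11: 10 bp
  11→21: 10 bp
  21→34: 13 bp
  34→50: 16 bp
  50→68: 18 bp
  68→1 (wrap): 71-68+1 = 4 bp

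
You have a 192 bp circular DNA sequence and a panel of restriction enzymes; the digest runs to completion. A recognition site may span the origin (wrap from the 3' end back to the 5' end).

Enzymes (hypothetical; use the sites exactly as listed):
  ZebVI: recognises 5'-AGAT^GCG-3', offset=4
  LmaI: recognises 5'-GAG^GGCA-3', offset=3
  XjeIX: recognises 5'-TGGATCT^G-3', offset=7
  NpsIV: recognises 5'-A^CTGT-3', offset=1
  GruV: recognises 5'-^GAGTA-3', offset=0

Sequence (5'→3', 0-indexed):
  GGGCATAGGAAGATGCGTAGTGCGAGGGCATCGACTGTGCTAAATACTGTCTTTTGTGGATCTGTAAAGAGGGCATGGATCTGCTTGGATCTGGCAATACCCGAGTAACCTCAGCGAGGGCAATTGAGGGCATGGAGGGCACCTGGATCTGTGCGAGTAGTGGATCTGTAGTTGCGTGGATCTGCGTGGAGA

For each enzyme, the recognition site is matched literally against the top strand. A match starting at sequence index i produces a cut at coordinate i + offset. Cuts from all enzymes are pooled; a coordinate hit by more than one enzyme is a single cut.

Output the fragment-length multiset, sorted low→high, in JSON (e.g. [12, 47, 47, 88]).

[4,8,8,9,10,10,10,10,11,12,12,13,13,13,16,16,17]

Site scan:
  ZebVI (AGATGCG, off=4): starts [10] → cuts [14]
  LmaI (GAGGGCA, off=3): starts [23, 68, 115, 125, 134, 190] → cuts [1, 26, 71, 118, 128, 137]
  XjeIX (TGGATCTG, off=7): starts [56, 75, 85, 143, 160, 176] → cuts [63, 82, 92, 150, 167, 183]
  NpsIV (ACTGT, off=1): starts [33, 45] → cuts [34, 46]
  GruV (GAGTA, off=0): starts [102, 154] → cuts [102, 154]

Pooled cuts: [1, 14, 26, 34, 46, 63, 71, 82, 92, 102, 118, 128, 137, 150, 154, 167, 183]

Fragments:
  1→14: 13 bp
  14→26: 12 bp
  26→34: 8 bp
  34→46: 12 bp
  46→63: 17 bp
  63→71: 8 bp
  71→82: 11 bp
  82→92: 10 bp
  92→102: 10 bp
  102→118: 16 bp
  118→128: 10 bp
  128→137: 9 bp
  137→150: 13 bp
  150→154: 4 bp
  154→167: 13 bp
  167→183: 16 bp
  183→1 (wrap): 192-183+1 = 10 bp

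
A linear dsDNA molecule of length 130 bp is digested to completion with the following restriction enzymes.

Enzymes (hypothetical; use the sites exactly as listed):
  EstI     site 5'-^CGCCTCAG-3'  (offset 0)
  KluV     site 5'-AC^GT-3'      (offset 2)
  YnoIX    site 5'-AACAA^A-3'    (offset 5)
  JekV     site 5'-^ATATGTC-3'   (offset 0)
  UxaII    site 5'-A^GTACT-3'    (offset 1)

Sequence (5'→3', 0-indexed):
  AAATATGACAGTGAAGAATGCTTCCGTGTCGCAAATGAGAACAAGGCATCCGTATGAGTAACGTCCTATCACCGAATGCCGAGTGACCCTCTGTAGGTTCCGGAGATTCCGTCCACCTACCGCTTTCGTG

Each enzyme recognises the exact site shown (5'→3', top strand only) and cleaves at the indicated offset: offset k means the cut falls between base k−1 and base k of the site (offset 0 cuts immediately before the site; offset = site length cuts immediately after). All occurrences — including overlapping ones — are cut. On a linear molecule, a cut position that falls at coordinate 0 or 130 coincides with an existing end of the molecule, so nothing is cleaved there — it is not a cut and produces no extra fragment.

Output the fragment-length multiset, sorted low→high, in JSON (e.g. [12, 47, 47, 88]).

Site scan:
  EstI (CGCCTCAG, off=0): no sites
  KluV (ACGT, off=2): starts [60] → cuts [62]
  YnoIX (AACAAA, off=5): no sites
  JekV (ATATGTC, off=0): no sites
  UxaII (AGTACT, off=1): no sites

Pooled cuts: [62]

Fragments:
  [0,62): 62 bp
  [62,130): 68 bp

[62,68]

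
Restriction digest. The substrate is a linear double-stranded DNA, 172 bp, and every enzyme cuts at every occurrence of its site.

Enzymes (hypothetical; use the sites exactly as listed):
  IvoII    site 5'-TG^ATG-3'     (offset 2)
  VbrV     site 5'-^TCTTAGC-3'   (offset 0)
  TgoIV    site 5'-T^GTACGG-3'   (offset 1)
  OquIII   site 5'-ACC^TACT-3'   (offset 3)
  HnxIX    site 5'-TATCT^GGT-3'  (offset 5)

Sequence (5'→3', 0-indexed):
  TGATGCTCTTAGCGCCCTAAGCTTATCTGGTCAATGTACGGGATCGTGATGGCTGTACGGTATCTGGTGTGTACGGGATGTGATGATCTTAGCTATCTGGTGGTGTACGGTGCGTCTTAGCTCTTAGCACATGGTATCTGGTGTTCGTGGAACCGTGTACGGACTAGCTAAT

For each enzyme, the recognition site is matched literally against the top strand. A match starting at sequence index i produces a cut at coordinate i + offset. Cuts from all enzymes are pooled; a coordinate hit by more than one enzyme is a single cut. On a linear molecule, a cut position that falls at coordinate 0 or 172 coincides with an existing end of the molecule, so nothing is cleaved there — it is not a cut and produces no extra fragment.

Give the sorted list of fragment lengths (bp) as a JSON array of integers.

Scan for sites:
  IvoII TGATG/2: at [0, 46, 80] ⇒ [2, 48, 82]
  VbrV TCTTAGC/0: at [6, 86, 114, 121] ⇒ [6, 86, 114, 121]
  TgoIV TGTACGG/1: at [34, 53, 69, 103, 155] ⇒ [35, 54, 70, 104, 156]
  OquIII (ACCTACT, off=3): no sites
  HnxIX TATCTGGT/5: at [23, 60, 93, 134] ⇒ [28, 65, 98, 139]

Pooled cuts: [2, 6, 28, 35, 48, 54, 65, 70, 82, 86, 98, 104, 114, 121, 139, 156]

Fragment lengths:
  [0,2): 2 bp
  [2,6): 4 bp
  [6,28): 22 bp
  [28,35): 7 bp
  [35,48): 13 bp
  [48,54): 6 bp
  [54,65): 11 bp
  [65,70): 5 bp
  [70,82): 12 bp
  [82,86): 4 bp
  [86,98): 12 bp
  [98,104): 6 bp
  [104,114): 10 bp
  [114,121): 7 bp
  [121,139): 18 bp
  [139,156): 17 bp
  [156,172): 16 bp

[2,4,4,5,6,6,7,7,10,11,12,12,13,16,17,18,22]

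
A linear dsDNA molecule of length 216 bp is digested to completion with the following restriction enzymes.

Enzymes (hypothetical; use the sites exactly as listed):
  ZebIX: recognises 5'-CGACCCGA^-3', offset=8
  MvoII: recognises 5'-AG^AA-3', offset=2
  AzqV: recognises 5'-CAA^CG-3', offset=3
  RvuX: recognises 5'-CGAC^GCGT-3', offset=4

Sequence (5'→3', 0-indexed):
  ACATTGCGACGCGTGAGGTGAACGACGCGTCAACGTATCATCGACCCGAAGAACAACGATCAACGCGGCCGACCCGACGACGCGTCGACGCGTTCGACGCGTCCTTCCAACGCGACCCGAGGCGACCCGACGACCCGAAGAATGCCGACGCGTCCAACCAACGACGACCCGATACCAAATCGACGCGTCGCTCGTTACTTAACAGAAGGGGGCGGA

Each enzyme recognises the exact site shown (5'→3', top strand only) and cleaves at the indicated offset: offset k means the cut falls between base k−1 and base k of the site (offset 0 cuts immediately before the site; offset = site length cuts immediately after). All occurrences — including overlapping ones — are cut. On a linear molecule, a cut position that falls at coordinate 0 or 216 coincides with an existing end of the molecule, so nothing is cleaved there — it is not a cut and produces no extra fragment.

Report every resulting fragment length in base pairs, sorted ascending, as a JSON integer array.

[2,2,4,5,7,7,8,8,9,9,10,10,10,11,11,12,12,12,14,16,16,21]

Site scan:
  ZebIX (CGACCCGA, off=8): starts [41, 69, 112, 122, 130, 164] → cuts [49, 77, 120, 130, 138, 172]
  MvoII (AGAA, off=2): starts [49, 138, 203] → cuts [51, 140, 205]
  AzqV (CAACG, off=3): starts [30, 53, 60, 107, 158] → cuts [33, 56, 63, 110, 161]
  RvuX (CGACGCGT, off=4): starts [6, 22, 77, 85, 94, 145, 180] → cuts [10, 26, 81, 89, 98, 149, 184]

Pooled cuts: [10, 26, 33, 49, 51, 56, 63, 77, 81, 89, 98, 110, 120, 130, 138, 140, 149, 161, 172, 184, 205]

Fragment lengths:
  [0,10): 10 bp
  [10,26): 16 bp
  [26,33): 7 bp
  [33,49): 16 bp
  [49,51): 2 bp
  [51,56): 5 bp
  [56,63): 7 bp
  [63,77): 14 bp
  [77,81): 4 bp
  [81,89): 8 bp
  [89,98): 9 bp
  [98,110): 12 bp
  [110,120): 10 bp
  [120,130): 10 bp
  [130,138): 8 bp
  [138,140): 2 bp
  [140,149): 9 bp
  [149,161): 12 bp
  [161,172): 11 bp
  [172,184): 12 bp
  [184,205): 21 bp
  [205,216): 11 bp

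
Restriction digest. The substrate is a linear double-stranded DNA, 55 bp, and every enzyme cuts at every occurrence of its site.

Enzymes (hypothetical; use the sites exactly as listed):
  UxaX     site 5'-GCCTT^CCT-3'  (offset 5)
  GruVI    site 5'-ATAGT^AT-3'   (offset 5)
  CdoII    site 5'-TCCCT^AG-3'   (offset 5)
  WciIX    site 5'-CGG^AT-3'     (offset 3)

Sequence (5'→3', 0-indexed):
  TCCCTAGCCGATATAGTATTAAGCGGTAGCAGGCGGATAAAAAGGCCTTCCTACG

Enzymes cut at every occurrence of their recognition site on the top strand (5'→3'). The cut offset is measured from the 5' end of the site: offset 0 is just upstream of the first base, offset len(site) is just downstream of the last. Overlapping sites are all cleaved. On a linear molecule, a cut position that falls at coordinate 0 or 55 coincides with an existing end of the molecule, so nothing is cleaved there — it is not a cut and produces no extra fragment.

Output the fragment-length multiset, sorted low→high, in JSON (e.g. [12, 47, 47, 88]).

[5,6,12,13,19]

Scan for sites:
  UxaX GCCTTCCT/5: at [44] ⇒ [49]
  GruVI ATAGTAT/5: at [12] ⇒ [17]
  CdoII TCCCTAG/5: at [0] ⇒ [5]
  WciIX CGGAT/3: at [33] ⇒ [36]

All cut coordinates (distinct, sorted): [5, 17, 36, 49]

Fragment lengths:
  [0,5): 5 bp
  [5,17): 12 bp
  [17,36): 19 bp
  [36,49): 13 bp
  [49,55): 6 bp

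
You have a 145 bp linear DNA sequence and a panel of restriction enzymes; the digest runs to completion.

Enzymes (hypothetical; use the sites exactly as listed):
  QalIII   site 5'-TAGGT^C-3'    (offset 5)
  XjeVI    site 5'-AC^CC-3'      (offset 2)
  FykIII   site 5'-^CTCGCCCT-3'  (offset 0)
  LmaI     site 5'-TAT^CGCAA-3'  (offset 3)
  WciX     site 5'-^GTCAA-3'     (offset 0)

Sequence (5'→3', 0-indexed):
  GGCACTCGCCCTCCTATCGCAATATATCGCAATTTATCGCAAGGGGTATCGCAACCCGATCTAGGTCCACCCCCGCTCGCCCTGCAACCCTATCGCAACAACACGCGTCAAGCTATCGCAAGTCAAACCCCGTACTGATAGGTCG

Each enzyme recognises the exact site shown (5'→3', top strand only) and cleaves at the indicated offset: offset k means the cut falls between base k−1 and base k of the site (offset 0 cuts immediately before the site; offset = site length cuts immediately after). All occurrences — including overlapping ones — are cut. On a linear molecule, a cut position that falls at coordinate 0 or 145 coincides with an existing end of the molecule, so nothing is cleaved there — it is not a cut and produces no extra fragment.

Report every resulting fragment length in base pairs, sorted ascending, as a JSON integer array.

[2,4,4,5,5,5,6,7,10,10,10,11,12,13,13,13,15]

Scan for sites:
  QalIII (TAGGTC, off=5): starts [61, 138] → cuts [66, 143]
  XjeVI (ACCC, off=2): starts [53, 68, 86, 126] → cuts [55, 70, 88, 128]
  FykIII (CTCGCCCT, off=0): starts [4, 75] → cuts [4, 75]
  LmaI (TATCGCAA, off=3): starts [14, 24, 34, 46, 90, 113] → cuts [17, 27, 37, 49, 93, 116]
  WciX (GTCAA, off=0): starts [106, 121] → cuts [106, 121]

Pooled cuts: [4, 17, 27, 37, 49, 55, 66, 70, 75, 88, 93, 106, 116, 121, 128, 143]

Fragments:
  [0,4): 4 bp
  [4,17): 13 bp
  [17,27): 10 bp
  [27,37): 10 bp
  [37,49): 12 bp
  [49,55): 6 bp
  [55,66): 11 bp
  [66,70): 4 bp
  [70,75): 5 bp
  [75,88): 13 bp
  [88,93): 5 bp
  [93,106): 13 bp
  [106,116): 10 bp
  [116,121): 5 bp
  [121,128): 7 bp
  [128,143): 15 bp
  [143,145): 2 bp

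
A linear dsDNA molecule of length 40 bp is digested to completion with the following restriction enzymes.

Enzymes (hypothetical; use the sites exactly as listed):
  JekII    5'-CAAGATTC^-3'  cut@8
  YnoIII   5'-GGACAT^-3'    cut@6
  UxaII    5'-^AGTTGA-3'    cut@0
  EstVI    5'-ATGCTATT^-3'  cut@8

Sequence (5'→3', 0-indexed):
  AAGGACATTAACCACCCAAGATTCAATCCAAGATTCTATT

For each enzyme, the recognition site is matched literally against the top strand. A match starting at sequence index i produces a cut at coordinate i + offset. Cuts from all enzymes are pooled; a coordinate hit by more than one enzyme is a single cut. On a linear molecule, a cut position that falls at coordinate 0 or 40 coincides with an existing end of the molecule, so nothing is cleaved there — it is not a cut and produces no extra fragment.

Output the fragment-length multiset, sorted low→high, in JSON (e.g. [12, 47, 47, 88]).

Per-enzyme occurrences:
  JekII CAAGATTC/8: at [16, 28] ⇒ [24, 36]
  YnoIII GGACAT/6: at [2] ⇒ [8]
  UxaII (AGTTGA, off=0): no sites
  EstVI (ATGCTATT, off=8): no sites

Pooled cuts: [8, 24, 36]

Fragment lengths:
  [0,8): 8 bp
  [8,24): 16 bp
  [24,36): 12 bp
  [36,40): 4 bp

[4,8,12,16]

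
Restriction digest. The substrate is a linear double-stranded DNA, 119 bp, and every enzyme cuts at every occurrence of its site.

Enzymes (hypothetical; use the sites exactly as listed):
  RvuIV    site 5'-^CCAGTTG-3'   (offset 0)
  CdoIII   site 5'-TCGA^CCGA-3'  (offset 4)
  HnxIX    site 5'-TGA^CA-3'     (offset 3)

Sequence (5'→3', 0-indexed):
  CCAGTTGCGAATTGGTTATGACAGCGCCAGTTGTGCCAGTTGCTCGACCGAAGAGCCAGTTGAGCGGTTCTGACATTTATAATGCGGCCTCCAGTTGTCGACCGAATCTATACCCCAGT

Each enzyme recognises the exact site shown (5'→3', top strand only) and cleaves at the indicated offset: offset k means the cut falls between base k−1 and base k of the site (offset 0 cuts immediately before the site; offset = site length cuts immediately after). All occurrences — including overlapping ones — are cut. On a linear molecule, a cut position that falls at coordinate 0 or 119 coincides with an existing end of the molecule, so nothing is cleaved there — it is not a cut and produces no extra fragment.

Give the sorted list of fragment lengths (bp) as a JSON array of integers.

[5,8,9,11,12,17,18,18,21]

Scan for sites:
  RvuIV (CCAGTTG, off=0): starts [0, 26, 35, 55, 90] → cuts [26, 35, 55, 90] (position 0 is a terminus of the linear molecule — no cut)
  CdoIII (TCGACCGA, off=4): starts [43, 97] → cuts [47, 101]
  HnxIX (TGACA, off=3): starts [18, 70] → cuts [21, 73]

Pooled cuts: [21, 26, 35, 47, 55, 73, 90, 101]

Fragments:
  [0,21): 21 bp
  [21,26): 5 bp
  [26,35): 9 bp
  [35,47): 12 bp
  [47,55): 8 bp
  [55,73): 18 bp
  [73,90): 17 bp
  [90,101): 11 bp
  [101,119): 18 bp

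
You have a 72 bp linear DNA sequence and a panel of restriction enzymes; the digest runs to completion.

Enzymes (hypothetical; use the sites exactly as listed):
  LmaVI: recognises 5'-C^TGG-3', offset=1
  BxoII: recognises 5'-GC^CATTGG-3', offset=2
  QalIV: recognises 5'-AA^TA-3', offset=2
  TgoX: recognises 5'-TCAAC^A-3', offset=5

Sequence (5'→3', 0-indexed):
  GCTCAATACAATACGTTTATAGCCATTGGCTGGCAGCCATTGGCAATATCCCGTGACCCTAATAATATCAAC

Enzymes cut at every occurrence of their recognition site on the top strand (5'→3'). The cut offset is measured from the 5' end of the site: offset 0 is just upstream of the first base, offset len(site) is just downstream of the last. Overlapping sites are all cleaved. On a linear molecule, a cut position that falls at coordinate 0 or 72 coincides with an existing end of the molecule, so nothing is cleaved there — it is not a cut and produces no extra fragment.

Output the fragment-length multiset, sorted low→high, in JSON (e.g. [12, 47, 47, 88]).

[3,5,6,7,7,7,9,12,16]

Per-enzyme occurrences:
  LmaVI (CTGG, off=1): starts [29] → cuts [30]
  BxoII (GCCATTGG, off=2): starts [21, 35] → cuts [23, 37]
  QalIV (AATA, off=2): starts [4, 9, 44, 60, 63] → cuts [6, 11, 46, 62, 65]
  TgoX (TCAACA, off=5): no sites

All cut coordinates (distinct, sorted): [6, 11, 23, 30, 37, 46, 62, 65]

Fragments:
  [0,6): 6 bp
  [6,11): 5 bp
  [11,23): 12 bp
  [23,30): 7 bp
  [30,37): 7 bp
  [37,46): 9 bp
  [46,62): 16 bp
  [62,65): 3 bp
  [65,72): 7 bp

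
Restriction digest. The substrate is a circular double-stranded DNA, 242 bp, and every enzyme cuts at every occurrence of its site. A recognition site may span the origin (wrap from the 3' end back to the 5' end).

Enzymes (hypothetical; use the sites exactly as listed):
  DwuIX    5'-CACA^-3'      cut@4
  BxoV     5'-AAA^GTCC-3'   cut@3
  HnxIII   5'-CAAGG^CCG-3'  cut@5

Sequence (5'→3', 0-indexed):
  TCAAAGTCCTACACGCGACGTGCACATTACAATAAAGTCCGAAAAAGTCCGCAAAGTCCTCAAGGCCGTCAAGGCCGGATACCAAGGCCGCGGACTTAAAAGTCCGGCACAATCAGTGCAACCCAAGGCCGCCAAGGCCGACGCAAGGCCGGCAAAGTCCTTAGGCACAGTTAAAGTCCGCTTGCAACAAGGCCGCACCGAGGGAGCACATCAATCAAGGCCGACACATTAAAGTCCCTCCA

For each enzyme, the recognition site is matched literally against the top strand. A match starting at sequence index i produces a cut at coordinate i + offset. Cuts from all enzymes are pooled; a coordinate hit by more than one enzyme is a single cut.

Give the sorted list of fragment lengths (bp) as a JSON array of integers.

Site scan:
  DwuIX CACA/4: at [22, 107, 165, 206, 224] ⇒ [26, 111, 169, 210, 228]
  BxoV AAAGTCC/3: at [2, 33, 43, 52, 98, 153, 172, 230] ⇒ [5, 36, 46, 55, 101, 156, 175, 233]
  HnxIII CAAGGCCG/5: at [60, 69, 82, 123, 132, 143, 187, 215] ⇒ [65, 74, 87, 128, 137, 148, 192, 220]

All cut coordinates (distinct, sorted): [5, 26, 36, 46, 55, 65, 74, 87, 101, 111, 128, 137, 148, 156, 169, 175, 192, 210, 220, 228, 233]

Fragments:
  5→26: 21 bp
  26→36: 10 bp
  36→46: 10 bp
  46→55: 9 bp
  55→65: 10 bp
  65→74: 9 bp
  74→87: 13 bp
  87→101: 14 bp
  101→111: 10 bp
  111→128: 17 bp
  128→137: 9 bp
  137→148: 11 bp
  148→156: 8 bp
  156→169: 13 bp
  169→175: 6 bp
  175→192: 17 bp
  192→210: 18 bp
  210→220: 10 bp
  220→228: 8 bp
  228→233: 5 bp
  233→5 (wrap): 242-233+5 = 14 bp

[5,6,8,8,9,9,9,10,10,10,10,10,11,13,13,14,14,17,17,18,21]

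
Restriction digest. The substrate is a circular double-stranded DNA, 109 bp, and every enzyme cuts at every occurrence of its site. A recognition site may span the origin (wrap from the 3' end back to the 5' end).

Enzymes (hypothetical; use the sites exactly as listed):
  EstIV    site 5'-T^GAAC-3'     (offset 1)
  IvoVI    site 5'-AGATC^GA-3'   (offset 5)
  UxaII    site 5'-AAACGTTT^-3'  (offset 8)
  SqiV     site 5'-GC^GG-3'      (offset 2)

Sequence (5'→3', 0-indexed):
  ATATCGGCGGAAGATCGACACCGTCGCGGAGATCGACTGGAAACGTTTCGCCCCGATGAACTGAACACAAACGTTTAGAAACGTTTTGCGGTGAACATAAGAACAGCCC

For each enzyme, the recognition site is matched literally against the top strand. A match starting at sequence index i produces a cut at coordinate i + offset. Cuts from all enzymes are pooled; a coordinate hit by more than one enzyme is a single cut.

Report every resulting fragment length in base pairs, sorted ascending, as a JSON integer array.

Site scan:
  EstIV (TGAAC, off=1): starts [56, 61, 91] → cuts [57, 62, 92]
  IvoVI (AGATCGA, off=5): starts [11, 29] → cuts [16, 34]
  UxaII (AAACGTTT, off=8): starts [40, 68, 78] → cuts [48, 76, 86]
  SqiV (GCGG, off=2): starts [6, 25, 87] → cuts [8, 27, 89]

Pooled cuts: [8, 16, 27, 34, 48, 57, 62, 76, 86, 89, 92]

Fragment lengths:
  8→16: 8 bp
  16→27: 11 bp
  27→34: 7 bp
  34→48: 14 bp
  48→57: 9 bp
  57→62: 5 bp
  62→76: 14 bp
  76→86: 10 bp
  86→89: 3 bp
  89→92: 3 bp
  92→8 (wrap): 109-92+8 = 25 bp

[3,3,5,7,8,9,10,11,14,14,25]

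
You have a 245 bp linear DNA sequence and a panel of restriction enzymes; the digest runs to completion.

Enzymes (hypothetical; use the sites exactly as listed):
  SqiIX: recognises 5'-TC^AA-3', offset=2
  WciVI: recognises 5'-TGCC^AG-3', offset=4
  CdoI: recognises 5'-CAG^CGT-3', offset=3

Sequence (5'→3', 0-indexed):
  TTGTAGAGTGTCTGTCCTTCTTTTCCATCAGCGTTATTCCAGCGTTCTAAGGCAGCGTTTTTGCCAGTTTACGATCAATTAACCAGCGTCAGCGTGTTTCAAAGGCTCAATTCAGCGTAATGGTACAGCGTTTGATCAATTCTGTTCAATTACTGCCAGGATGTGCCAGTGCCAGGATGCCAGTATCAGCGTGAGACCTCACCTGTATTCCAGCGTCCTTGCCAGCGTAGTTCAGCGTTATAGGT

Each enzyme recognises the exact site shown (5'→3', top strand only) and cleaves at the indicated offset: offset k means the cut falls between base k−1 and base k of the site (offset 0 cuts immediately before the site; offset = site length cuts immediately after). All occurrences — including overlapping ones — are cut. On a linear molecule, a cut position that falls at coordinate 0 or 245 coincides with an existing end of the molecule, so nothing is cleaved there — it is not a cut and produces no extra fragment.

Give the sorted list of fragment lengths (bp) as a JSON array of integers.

[2,6,6,7,8,8,8,8,9,10,10,10,10,10,10,10,10,11,11,13,13,24,31]

Per-enzyme occurrences:
  SqiIX (TCAA, off=2): starts [74, 98, 106, 135, 145] → cuts [76, 100, 108, 137, 147]
  WciVI (TGCCAG, off=4): starts [61, 153, 163, 169, 177, 219] → cuts [65, 157, 167, 173, 181, 223]
  CdoI (CAGCGT, off=3): starts [28, 39, 52, 83, 89, 112, 125, 186, 210, 222, 232] → cuts [31, 42, 55, 86, 92, 115, 128, 189, 213, 225, 235]

All cut coordinates (distinct, sorted): [31, 42, 55, 65, 76, 86, 92, 100, 108, 115, 128, 137, 147, 157, 167, 173, 181, 189, 213, 223, 225, 235]

Fragment lengths:
  [0,31): 31 bp
  [31,42): 11 bp
  [42,55): 13 bp
  [55,65): 10 bp
  [65,76): 11 bp
  [76,86): 10 bp
  [86,92): 6 bp
  [92,100): 8 bp
  [100,108): 8 bp
  [108,115): 7 bp
  [115,128): 13 bp
  [128,137): 9 bp
  [137,147): 10 bp
  [147,157): 10 bp
  [157,167): 10 bp
  [167,173): 6 bp
  [173,181): 8 bp
  [181,189): 8 bp
  [189,213): 24 bp
  [213,223): 10 bp
  [223,225): 2 bp
  [225,235): 10 bp
  [235,245): 10 bp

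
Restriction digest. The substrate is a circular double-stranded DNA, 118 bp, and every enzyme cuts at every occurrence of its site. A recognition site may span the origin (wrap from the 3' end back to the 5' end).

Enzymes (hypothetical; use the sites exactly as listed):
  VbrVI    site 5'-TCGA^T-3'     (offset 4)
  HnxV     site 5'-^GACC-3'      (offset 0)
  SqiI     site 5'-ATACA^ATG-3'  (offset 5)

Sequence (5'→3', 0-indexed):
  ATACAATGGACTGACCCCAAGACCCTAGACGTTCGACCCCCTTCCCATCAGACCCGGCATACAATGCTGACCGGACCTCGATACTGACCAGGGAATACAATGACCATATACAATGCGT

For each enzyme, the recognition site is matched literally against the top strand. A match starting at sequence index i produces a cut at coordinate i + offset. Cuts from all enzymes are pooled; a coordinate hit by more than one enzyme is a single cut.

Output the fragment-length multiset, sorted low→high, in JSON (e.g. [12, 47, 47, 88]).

[2,4,5,5,7,8,8,11,11,13,14,14,16]

Site scan:
  VbrVI TCGAT/4: at [77] ⇒ [81]
  HnxV GACC/0: at [12, 20, 34, 50, 68, 73, 85, 101] ⇒ [12, 20, 34, 50, 68, 73, 85, 101]
  SqiI ATACAATG/5: at [0, 58, 94, 107] ⇒ [5, 63, 99, 112]

All cut coordinates (distinct, sorted): [5, 12, 20, 34, 50, 63, 68, 73, 81, 85, 99, 101, 112]

Fragment lengths:
  5→12: 7 bp
  12→20: 8 bp
  20→34: 14 bp
  34→50: 16 bp
  50→63: 13 bp
  63→68: 5 bp
  68→73: 5 bp
  73→81: 8 bp
  81→85: 4 bp
  85→99: 14 bp
  99→101: 2 bp
  101→112: 11 bp
  112→5 (wrap): 118-112+5 = 11 bp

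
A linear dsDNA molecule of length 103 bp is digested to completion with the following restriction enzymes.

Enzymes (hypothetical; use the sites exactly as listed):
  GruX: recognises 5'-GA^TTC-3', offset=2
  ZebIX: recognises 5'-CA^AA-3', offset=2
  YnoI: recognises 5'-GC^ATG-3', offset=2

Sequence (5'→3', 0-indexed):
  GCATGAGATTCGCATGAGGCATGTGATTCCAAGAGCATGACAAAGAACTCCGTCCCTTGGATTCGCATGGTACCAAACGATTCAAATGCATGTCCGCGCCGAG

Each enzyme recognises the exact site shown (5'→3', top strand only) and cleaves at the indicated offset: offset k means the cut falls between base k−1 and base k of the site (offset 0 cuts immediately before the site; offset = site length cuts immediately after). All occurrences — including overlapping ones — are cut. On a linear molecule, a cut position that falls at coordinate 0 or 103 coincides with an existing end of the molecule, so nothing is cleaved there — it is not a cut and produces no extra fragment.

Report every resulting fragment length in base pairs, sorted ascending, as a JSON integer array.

Site scan:
  GruX (GATTC, off=2): starts [6, 24, 59, 78] → cuts [8, 26, 61, 80]
  ZebIX (CAAA, off=2): starts [40, 73, 82] → cuts [42, 75, 84]
  YnoI (GCATG, off=2): starts [0, 11, 18, 34, 64, 87] → cuts [2, 13, 20, 36, 66, 89]

Pooled cuts: [2, 8, 13, 20, 26, 36, 42, 61, 66, 75, 80, 84, 89]

Fragment lengths:
  [0,2): 2 bp
  [2,8): 6 bp
  [8,13): 5 bp
  [13,20): 7 bp
  [20,26): 6 bp
  [26,36): 10 bp
  [36,42): 6 bp
  [42,61): 19 bp
  [61,66): 5 bp
  [66,75): 9 bp
  [75,80): 5 bp
  [80,84): 4 bp
  [84,89): 5 bp
  [89,103): 14 bp

[2,4,5,5,5,5,6,6,6,7,9,10,14,19]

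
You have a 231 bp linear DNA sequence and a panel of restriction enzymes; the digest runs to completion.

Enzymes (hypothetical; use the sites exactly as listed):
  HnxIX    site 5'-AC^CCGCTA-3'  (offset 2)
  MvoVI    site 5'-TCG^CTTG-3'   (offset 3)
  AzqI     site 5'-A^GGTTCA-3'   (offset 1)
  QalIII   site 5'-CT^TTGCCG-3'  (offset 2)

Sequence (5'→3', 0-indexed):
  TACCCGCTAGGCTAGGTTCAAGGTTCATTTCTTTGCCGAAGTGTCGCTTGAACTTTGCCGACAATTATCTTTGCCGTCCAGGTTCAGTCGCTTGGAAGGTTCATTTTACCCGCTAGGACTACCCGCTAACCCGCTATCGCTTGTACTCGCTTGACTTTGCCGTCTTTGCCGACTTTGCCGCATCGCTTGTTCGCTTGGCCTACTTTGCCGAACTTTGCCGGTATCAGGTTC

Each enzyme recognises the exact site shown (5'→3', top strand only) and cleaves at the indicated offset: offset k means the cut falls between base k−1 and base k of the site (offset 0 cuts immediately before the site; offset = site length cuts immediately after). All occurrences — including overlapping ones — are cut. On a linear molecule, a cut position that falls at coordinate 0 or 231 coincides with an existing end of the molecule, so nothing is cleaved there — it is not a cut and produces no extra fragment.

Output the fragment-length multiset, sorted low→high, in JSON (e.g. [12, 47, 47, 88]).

[3,7,7,7,8,8,8,9,9,9,10,10,10,10,11,11,11,11,12,13,14,16,17]

Site scan:
  HnxIX ACCCGCTA/2: at [1, 107, 120, 128] ⇒ [3, 109, 122, 130]
  MvoVI TCGCTTG/3: at [43, 87, 136, 146, 182, 190] ⇒ [46, 90, 139, 149, 185, 193]
  AzqI AGGTTCA/1: at [13, 20, 79, 96] ⇒ [14, 21, 80, 97]
  QalIII CTTTGCCG/2: at [30, 52, 68, 154, 163, 172, 202, 212] ⇒ [32, 54, 70, 156, 165, 174, 204, 214]

All cut coordinates (distinct, sorted): [3, 14, 21, 32, 46, 54, 70, 80, 90, 97, 109, 122, 130, 139, 149, 156, 165, 174, 185, 193, 204, 214]

Fragment lengths:
  [0,3): 3 bp
  [3,14): 11 bp
  [14,21): 7 bp
  [21,32): 11 bp
  [32,46): 14 bp
  [46,54): 8 bp
  [54,70): 16 bp
  [70,80): 10 bp
  [80,90): 10 bp
  [90,97): 7 bp
  [97,109): 12 bp
  [109,122): 13 bp
  [122,130): 8 bp
  [130,139): 9 bp
  [139,149): 10 bp
  [149,156): 7 bp
  [156,165): 9 bp
  [165,174): 9 bp
  [174,185): 11 bp
  [185,193): 8 bp
  [193,204): 11 bp
  [204,214): 10 bp
  [214,231): 17 bp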